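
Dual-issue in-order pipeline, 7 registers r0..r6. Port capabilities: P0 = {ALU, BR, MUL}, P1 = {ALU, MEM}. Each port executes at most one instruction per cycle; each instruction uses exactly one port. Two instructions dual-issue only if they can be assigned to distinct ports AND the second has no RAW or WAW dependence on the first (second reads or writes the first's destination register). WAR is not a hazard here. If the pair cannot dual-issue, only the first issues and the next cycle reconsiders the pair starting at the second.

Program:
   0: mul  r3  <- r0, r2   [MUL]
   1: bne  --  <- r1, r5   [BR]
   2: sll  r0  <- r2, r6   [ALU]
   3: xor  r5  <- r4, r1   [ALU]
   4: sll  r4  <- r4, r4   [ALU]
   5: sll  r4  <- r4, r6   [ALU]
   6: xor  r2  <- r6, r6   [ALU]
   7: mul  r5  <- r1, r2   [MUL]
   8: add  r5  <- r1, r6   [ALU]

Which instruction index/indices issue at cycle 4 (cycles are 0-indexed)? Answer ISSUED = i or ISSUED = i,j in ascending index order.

c0: i0 mul.MUL  no-port MUL/BR
c1: i1/i2 bne.BR/sll.ALU  dual
c2: i3/i4 xor.ALU/sll.ALU  dual
c3: i5/i6 sll.ALU/xor.ALU  dual
c4: i7 mul.MUL  WAW r5
c5: i8 add.ALU  tail

ISSUED = 7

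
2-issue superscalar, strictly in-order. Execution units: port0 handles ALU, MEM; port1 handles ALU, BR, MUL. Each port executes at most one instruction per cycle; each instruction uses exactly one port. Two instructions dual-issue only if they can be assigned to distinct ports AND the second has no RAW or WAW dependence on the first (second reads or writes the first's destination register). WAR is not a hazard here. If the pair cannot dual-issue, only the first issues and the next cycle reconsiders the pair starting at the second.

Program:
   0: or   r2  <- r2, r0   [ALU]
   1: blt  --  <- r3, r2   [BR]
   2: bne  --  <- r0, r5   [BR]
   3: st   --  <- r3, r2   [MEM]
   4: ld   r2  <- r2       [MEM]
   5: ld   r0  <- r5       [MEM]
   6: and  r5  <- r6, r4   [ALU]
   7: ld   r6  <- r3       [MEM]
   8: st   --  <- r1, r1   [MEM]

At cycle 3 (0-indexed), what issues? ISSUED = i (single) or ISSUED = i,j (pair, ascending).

ISSUED = 4

c0: i0 or  RAW r2
c1: i1 blt  no-port BR/BR
c2: i2/i3 bne;st  dual
c3: i4 ld  no-port MEM/MEM
c4: i5/i6 ld;and  dual
c5: i7 ld  no-port MEM/MEM
c6: i8 st  tail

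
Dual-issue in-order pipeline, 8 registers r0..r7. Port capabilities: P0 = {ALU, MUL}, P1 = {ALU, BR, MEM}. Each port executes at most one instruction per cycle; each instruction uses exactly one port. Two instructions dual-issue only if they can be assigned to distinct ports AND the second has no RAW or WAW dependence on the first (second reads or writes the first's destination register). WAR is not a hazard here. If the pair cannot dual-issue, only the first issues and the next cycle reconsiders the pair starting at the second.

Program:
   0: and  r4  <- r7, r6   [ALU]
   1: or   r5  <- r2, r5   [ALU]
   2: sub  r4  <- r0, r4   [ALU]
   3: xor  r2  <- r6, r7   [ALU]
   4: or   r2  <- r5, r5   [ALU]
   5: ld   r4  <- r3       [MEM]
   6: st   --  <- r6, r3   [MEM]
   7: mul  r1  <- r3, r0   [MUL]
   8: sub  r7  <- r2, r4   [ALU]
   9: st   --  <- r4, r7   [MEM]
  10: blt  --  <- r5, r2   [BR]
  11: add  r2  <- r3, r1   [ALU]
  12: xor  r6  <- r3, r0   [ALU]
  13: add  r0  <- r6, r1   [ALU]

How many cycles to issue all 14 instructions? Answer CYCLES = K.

CYCLES = 9

0. and.ALU or.ALU @i0&i1  | pair
1. sub.ALU xor.ALU @i2&i3  | pair
2. or.ALU ld.MEM @i4&i5  | pair
3. st.MEM mul.MUL @i6&i7  | pair
4. sub.ALU @i8  | RAW r7
5. st.MEM @i9  | no-port MEM/BR
6. blt.BR add.ALU @i10&i11  | pair
7. xor.ALU @i12  | RAW r6
8. add.ALU @i13  | tail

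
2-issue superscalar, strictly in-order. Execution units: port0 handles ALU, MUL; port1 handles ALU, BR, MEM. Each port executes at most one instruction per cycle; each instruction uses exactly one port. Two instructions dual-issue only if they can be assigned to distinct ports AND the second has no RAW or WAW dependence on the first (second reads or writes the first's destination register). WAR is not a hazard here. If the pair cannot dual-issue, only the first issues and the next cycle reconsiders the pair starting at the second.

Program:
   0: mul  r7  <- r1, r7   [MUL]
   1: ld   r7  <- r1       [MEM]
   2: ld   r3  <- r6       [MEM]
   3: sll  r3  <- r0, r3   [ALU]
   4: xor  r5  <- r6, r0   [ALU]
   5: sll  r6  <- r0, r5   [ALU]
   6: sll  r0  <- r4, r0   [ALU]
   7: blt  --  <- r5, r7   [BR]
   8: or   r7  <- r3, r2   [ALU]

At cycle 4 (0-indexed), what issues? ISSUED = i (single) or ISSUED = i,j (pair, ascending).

c0: i0 mul  WAW r7
c1: i1 ld  no-port MEM/MEM
c2: i2 ld  RAW+WAW r3
c3: i3&i4 sll+xor  pair
c4: i5&i6 sll+sll  pair
c5: i7&i8 blt+or  pair

ISSUED = 5,6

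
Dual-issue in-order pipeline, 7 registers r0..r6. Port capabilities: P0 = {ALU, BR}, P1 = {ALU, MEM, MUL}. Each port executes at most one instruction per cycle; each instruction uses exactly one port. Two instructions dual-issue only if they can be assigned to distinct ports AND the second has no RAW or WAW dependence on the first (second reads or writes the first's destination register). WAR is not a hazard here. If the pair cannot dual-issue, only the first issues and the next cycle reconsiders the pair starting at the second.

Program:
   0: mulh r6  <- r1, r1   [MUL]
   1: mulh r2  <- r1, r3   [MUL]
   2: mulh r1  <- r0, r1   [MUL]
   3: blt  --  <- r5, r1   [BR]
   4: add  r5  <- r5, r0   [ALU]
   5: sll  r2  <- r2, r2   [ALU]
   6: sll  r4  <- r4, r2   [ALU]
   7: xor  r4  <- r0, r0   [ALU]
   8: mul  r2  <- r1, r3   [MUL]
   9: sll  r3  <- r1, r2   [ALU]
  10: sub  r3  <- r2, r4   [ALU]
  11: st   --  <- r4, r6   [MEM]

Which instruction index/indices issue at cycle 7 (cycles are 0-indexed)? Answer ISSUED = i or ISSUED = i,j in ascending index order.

#0 head=0: mulh.MUL i0 no-port MUL/MUL
#1 head=1: mulh.MUL i1 no-port MUL/MUL
#2 head=2: mulh.MUL i2 RAW r1
#3 head=3: blt.BR;add.ALU i3&i4 pair
#4 head=5: sll.ALU i5 RAW r2
#5 head=6: sll.ALU i6 WAW r4
#6 head=7: xor.ALU;mul.MUL i7&i8 pair
#7 head=9: sll.ALU i9 WAW r3
#8 head=10: sub.ALU;st.MEM i10&i11 pair

ISSUED = 9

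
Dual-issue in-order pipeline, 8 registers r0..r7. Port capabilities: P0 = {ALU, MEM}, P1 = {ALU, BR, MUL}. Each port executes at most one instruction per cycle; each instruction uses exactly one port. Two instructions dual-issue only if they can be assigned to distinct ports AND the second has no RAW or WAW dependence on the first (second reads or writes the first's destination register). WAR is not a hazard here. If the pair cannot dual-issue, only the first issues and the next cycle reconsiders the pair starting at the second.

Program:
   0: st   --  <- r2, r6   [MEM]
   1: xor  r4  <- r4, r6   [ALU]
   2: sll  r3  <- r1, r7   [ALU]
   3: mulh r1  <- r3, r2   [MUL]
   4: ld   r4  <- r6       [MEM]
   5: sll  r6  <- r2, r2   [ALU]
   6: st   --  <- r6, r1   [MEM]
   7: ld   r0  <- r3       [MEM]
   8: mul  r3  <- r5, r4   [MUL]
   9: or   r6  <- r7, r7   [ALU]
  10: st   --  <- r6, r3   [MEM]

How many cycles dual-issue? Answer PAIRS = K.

PAIRS = 3

0. st/xor @i0/i1  | pair
1. sll @i2  | RAW r3
2. mulh/ld @i3/i4  | pair
3. sll @i5  | RAW r6
4. st @i6  | no-port MEM/MEM
5. ld/mul @i7/i8  | pair
6. or @i9  | RAW r6
7. st @i10  | tail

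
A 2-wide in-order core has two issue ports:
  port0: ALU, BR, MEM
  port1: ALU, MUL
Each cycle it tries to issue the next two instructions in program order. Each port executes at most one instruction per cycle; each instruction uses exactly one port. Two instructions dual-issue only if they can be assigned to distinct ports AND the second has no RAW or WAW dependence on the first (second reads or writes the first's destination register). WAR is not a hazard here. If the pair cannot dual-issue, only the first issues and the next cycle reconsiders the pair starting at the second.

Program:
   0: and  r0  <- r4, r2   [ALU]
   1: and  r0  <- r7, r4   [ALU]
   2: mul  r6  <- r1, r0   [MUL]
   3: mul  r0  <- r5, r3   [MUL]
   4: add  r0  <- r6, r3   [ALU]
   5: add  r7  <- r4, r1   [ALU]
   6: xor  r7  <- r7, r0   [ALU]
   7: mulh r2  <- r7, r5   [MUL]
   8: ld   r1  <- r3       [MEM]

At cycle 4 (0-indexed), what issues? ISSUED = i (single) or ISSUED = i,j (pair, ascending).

[0] i0  and  -- WAW r0
[1] i1  and  -- RAW r0
[2] i2  mul  -- no-port MUL/MUL
[3] i3  mul  -- WAW r0
[4] i4/i5  add add  -- 2-wide
[5] i6  xor  -- RAW r7
[6] i7/i8  mulh ld  -- 2-wide

ISSUED = 4,5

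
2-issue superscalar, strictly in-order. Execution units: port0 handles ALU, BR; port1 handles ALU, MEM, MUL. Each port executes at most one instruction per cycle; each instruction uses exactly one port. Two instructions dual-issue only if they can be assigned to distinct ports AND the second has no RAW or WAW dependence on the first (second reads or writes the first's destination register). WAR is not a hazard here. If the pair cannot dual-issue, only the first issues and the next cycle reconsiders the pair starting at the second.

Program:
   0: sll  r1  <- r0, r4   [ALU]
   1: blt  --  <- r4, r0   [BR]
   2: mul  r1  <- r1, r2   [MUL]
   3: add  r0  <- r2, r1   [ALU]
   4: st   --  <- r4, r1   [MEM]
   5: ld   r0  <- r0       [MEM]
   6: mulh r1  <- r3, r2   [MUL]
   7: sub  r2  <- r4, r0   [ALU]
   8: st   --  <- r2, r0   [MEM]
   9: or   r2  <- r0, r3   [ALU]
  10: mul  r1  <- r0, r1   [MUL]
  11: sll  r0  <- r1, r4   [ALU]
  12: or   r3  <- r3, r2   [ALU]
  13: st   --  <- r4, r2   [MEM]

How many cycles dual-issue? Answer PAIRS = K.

[0] i0&i1  sll/blt  -- pair
[1] i2  mul  -- RAW r1
[2] i3&i4  add/st  -- pair
[3] i5  ld  -- no-port MEM/MUL
[4] i6&i7  mulh/sub  -- pair
[5] i8&i9  st/or  -- pair
[6] i10  mul  -- RAW r1
[7] i11&i12  sll/or  -- pair
[8] i13  st  -- tail

PAIRS = 5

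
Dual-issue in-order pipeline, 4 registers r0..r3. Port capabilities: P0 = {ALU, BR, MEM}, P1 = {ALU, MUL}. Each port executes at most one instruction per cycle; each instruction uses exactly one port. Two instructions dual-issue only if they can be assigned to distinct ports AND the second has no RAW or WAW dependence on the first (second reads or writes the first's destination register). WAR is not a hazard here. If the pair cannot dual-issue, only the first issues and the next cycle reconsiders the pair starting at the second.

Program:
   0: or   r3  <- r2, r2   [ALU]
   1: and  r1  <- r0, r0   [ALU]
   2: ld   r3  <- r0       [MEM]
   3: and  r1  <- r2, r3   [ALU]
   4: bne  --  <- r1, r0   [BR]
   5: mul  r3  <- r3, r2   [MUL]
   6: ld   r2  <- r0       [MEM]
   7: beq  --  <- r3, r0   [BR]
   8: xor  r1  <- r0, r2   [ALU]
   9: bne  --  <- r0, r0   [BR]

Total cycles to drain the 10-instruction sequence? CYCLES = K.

CYCLES = 7

t=0 i0,i1:or.ALU and.ALU ; pair
t=1 i2:ld.MEM ; RAW r3
t=2 i3:and.ALU ; RAW r1
t=3 i4,i5:bne.BR mul.MUL ; pair
t=4 i6:ld.MEM ; no-port MEM/BR
t=5 i7,i8:beq.BR xor.ALU ; pair
t=6 i9:bne.BR ; tail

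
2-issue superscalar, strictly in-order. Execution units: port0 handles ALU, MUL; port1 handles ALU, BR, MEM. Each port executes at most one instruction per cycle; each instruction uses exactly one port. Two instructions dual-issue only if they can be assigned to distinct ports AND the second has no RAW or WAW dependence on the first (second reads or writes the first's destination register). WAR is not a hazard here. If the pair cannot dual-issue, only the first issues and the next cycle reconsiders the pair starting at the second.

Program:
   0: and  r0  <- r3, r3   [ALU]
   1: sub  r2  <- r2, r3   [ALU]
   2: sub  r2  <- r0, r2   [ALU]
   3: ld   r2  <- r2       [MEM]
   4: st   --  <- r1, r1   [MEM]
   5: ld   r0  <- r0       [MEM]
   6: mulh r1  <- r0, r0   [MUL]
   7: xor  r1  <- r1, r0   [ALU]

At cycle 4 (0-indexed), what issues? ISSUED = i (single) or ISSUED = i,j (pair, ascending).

t=0 i0+i1:and/sub ; dual
t=1 i2:sub ; RAW+WAW r2
t=2 i3:ld ; no-port MEM/MEM
t=3 i4:st ; no-port MEM/MEM
t=4 i5:ld ; RAW r0
t=5 i6:mulh ; RAW+WAW r1
t=6 i7:xor ; tail

ISSUED = 5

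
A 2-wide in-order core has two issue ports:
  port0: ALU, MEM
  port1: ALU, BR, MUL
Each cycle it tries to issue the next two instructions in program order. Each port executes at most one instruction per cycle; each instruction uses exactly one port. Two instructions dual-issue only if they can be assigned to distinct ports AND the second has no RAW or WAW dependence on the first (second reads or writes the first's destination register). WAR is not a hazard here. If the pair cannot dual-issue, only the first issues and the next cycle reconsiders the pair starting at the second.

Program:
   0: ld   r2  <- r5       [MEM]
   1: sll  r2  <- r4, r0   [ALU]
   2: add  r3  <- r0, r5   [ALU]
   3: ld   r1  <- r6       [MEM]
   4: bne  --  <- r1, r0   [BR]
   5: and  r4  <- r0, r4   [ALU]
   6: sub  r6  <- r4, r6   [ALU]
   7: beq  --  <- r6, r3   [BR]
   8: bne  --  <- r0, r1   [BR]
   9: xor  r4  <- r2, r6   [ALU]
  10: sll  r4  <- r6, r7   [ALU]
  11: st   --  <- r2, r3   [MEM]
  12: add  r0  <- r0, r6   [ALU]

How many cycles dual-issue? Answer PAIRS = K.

PAIRS = 4

  cy0 -> i0 (ld.MEM) WAW r2
  cy1 -> i1,i2 (sll.ALU;add.ALU) 2-wide
  cy2 -> i3 (ld.MEM) RAW r1
  cy3 -> i4,i5 (bne.BR;and.ALU) 2-wide
  cy4 -> i6 (sub.ALU) RAW r6
  cy5 -> i7 (beq.BR) no-port BR/BR
  cy6 -> i8,i9 (bne.BR;xor.ALU) 2-wide
  cy7 -> i10,i11 (sll.ALU;st.MEM) 2-wide
  cy8 -> i12 (add.ALU) tail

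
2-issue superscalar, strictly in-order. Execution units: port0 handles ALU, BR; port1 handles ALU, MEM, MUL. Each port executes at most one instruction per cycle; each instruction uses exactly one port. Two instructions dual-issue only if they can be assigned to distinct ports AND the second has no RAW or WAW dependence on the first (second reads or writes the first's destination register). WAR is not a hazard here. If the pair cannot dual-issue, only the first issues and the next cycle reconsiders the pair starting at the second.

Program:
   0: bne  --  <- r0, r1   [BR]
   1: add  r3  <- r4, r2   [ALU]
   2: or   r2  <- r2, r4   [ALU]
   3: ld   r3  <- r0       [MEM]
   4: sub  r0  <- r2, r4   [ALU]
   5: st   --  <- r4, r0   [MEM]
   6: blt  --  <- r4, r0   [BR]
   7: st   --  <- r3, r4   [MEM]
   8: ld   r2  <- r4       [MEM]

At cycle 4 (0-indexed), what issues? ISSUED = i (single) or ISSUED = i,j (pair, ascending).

  cy0 -> i0+i1 (bne.BR;add.ALU) 2-wide
  cy1 -> i2+i3 (or.ALU;ld.MEM) 2-wide
  cy2 -> i4 (sub.ALU) RAW r0
  cy3 -> i5+i6 (st.MEM;blt.BR) 2-wide
  cy4 -> i7 (st.MEM) no-port MEM/MEM
  cy5 -> i8 (ld.MEM) tail

ISSUED = 7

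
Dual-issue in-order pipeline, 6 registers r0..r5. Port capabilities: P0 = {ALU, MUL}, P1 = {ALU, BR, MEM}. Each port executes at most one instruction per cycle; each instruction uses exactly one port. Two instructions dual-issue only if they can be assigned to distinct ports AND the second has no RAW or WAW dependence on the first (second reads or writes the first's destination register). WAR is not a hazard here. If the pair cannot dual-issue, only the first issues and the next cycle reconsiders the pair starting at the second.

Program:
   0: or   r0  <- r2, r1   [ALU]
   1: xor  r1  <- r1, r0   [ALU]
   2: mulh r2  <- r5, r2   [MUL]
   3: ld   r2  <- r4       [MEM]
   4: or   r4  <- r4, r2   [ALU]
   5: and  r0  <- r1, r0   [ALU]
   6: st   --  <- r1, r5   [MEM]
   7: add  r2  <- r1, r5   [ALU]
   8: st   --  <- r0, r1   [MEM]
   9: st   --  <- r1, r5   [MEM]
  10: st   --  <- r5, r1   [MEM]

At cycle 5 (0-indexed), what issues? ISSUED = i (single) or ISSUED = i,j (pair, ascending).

ISSUED = 8

t=0 i0:or ; RAW r0
t=1 i1+i2:xor mulh ; pair
t=2 i3:ld ; RAW r2
t=3 i4+i5:or and ; pair
t=4 i6+i7:st add ; pair
t=5 i8:st ; no-port MEM/MEM
t=6 i9:st ; no-port MEM/MEM
t=7 i10:st ; tail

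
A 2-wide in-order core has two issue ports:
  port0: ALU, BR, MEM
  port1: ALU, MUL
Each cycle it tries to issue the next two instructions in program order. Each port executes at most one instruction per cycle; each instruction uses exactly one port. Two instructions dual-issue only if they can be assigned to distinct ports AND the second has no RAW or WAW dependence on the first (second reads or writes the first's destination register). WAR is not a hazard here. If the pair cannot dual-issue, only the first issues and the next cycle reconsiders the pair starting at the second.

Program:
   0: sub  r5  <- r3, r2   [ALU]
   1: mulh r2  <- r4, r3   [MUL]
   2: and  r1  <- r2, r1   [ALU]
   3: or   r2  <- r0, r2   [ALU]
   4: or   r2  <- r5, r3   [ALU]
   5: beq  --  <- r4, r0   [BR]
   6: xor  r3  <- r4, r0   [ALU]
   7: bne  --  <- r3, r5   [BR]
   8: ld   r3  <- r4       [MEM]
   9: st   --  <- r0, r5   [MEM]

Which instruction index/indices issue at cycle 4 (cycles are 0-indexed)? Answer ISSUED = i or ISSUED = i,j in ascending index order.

t=0 i0,i1:sub.ALU;mulh.MUL ; 2-wide
t=1 i2,i3:and.ALU;or.ALU ; 2-wide
t=2 i4,i5:or.ALU;beq.BR ; 2-wide
t=3 i6:xor.ALU ; RAW r3
t=4 i7:bne.BR ; no-port BR/MEM
t=5 i8:ld.MEM ; no-port MEM/MEM
t=6 i9:st.MEM ; tail

ISSUED = 7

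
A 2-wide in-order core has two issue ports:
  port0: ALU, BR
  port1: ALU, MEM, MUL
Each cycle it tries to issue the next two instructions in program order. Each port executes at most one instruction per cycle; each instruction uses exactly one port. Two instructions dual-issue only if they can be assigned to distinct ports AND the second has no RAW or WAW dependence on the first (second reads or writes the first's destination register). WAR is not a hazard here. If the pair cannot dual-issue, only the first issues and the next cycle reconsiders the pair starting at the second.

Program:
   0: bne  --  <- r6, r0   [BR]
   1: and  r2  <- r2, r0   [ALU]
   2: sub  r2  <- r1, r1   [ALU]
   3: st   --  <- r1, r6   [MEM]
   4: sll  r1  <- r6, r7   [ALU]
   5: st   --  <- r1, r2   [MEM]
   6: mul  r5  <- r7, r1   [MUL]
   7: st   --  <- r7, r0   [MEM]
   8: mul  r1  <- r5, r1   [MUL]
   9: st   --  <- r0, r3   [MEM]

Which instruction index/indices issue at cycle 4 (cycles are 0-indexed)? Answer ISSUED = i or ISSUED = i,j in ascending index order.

ISSUED = 6

[0] i0/i1  bne and  -- 2-wide
[1] i2/i3  sub st  -- 2-wide
[2] i4  sll  -- RAW r1
[3] i5  st  -- no-port MEM/MUL
[4] i6  mul  -- no-port MUL/MEM
[5] i7  st  -- no-port MEM/MUL
[6] i8  mul  -- no-port MUL/MEM
[7] i9  st  -- tail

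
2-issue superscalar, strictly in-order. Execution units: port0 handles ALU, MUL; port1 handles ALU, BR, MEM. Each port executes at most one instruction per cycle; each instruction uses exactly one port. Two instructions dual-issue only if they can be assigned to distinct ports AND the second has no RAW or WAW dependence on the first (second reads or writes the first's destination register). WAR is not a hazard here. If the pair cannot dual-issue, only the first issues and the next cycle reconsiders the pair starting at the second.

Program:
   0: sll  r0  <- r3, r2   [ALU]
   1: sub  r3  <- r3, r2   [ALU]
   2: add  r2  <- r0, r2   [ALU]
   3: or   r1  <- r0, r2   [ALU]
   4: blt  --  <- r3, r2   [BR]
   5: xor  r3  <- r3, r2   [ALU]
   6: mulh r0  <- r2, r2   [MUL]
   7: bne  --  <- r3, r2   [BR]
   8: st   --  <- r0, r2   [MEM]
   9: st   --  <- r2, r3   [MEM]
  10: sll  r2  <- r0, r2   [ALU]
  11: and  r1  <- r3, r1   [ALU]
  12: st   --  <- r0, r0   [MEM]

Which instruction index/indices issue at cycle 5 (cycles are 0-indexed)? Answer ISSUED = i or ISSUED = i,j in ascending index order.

#0 head=0: sll.ALU;sub.ALU i0+i1 2-wide
#1 head=2: add.ALU i2 RAW r2
#2 head=3: or.ALU;blt.BR i3+i4 2-wide
#3 head=5: xor.ALU;mulh.MUL i5+i6 2-wide
#4 head=7: bne.BR i7 no-port BR/MEM
#5 head=8: st.MEM i8 no-port MEM/MEM
#6 head=9: st.MEM;sll.ALU i9+i10 2-wide
#7 head=11: and.ALU;st.MEM i11+i12 2-wide

ISSUED = 8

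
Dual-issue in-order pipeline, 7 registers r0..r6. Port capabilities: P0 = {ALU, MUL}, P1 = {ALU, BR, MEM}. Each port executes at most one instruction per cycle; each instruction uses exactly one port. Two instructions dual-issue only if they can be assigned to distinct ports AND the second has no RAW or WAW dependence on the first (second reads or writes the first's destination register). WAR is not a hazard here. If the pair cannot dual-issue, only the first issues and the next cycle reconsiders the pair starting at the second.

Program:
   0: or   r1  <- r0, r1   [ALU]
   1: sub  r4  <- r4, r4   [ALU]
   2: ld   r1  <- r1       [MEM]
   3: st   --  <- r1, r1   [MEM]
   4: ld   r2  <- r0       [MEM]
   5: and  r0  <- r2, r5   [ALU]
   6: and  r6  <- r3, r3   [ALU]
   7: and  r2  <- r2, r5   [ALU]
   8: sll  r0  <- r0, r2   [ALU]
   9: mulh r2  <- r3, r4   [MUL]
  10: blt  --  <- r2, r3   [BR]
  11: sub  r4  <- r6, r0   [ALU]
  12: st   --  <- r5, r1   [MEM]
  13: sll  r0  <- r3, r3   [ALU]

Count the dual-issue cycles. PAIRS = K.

0. or.ALU;sub.ALU @i0+i1  | 2-wide
1. ld.MEM @i2  | no-port MEM/MEM
2. st.MEM @i3  | no-port MEM/MEM
3. ld.MEM @i4  | RAW r2
4. and.ALU;and.ALU @i5+i6  | 2-wide
5. and.ALU @i7  | RAW r2
6. sll.ALU;mulh.MUL @i8+i9  | 2-wide
7. blt.BR;sub.ALU @i10+i11  | 2-wide
8. st.MEM;sll.ALU @i12+i13  | 2-wide

PAIRS = 5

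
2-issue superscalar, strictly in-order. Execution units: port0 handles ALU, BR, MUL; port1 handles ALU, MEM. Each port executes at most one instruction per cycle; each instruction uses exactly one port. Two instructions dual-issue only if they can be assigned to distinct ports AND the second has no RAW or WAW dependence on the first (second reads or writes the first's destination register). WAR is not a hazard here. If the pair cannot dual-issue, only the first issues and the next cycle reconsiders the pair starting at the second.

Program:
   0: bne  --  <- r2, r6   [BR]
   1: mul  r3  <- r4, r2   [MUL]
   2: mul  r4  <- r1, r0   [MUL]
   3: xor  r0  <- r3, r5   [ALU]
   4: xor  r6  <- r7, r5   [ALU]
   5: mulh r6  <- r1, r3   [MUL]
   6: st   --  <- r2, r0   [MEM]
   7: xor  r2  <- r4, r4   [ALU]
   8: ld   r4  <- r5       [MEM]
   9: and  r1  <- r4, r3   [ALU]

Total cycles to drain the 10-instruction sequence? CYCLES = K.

  cy0 -> i0 (bne) no-port BR/MUL
  cy1 -> i1 (mul) no-port MUL/MUL
  cy2 -> i2/i3 (mul;xor) dual
  cy3 -> i4 (xor) WAW r6
  cy4 -> i5/i6 (mulh;st) dual
  cy5 -> i7/i8 (xor;ld) dual
  cy6 -> i9 (and) tail

CYCLES = 7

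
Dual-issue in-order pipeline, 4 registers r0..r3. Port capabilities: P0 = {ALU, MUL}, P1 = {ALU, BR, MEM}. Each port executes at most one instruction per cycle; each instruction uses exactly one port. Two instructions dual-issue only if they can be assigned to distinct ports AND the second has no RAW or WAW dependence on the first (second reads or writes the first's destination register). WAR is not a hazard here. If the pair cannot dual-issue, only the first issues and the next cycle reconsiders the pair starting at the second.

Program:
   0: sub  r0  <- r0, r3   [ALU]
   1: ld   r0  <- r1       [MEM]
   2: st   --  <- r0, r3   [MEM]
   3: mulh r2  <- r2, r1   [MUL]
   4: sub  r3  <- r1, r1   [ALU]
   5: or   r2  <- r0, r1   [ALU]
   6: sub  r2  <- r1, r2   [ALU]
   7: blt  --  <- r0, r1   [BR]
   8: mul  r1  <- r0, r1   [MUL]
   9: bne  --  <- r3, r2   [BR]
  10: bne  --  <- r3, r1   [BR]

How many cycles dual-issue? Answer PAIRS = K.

PAIRS = 4

#0 head=0: sub i0 WAW r0
#1 head=1: ld i1 no-port MEM/MEM
#2 head=2: st;mulh i2/i3 pair
#3 head=4: sub;or i4/i5 pair
#4 head=6: sub;blt i6/i7 pair
#5 head=8: mul;bne i8/i9 pair
#6 head=10: bne i10 tail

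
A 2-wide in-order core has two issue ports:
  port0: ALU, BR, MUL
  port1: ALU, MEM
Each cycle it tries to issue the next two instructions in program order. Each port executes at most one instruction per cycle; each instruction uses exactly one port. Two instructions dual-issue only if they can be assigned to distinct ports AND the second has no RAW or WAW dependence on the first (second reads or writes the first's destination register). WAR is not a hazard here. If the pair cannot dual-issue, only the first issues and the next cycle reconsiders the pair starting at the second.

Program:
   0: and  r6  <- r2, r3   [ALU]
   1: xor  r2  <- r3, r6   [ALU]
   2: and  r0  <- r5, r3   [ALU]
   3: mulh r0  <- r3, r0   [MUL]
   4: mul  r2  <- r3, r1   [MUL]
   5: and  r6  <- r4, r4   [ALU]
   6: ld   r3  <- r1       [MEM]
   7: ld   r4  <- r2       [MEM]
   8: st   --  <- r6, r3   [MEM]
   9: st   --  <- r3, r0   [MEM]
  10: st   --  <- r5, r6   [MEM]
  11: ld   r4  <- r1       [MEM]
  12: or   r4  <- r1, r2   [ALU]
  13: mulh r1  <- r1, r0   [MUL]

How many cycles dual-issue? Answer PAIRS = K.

[0] i0  and  -- RAW r6
[1] i1&i2  xor and  -- 2-wide
[2] i3  mulh  -- no-port MUL/MUL
[3] i4&i5  mul and  -- 2-wide
[4] i6  ld  -- no-port MEM/MEM
[5] i7  ld  -- no-port MEM/MEM
[6] i8  st  -- no-port MEM/MEM
[7] i9  st  -- no-port MEM/MEM
[8] i10  st  -- no-port MEM/MEM
[9] i11  ld  -- WAW r4
[10] i12&i13  or mulh  -- 2-wide

PAIRS = 3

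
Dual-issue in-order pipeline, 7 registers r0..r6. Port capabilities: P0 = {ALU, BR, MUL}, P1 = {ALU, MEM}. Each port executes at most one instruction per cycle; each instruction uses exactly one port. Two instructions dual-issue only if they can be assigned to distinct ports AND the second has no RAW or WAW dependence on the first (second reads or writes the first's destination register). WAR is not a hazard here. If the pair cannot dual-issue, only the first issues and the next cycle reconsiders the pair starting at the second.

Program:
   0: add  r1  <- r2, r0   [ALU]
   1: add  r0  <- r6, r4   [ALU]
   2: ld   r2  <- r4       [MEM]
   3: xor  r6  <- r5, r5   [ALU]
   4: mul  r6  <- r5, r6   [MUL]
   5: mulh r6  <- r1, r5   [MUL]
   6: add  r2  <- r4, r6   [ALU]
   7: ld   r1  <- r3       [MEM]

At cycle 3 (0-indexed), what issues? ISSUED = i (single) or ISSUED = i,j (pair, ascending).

ISSUED = 5

[0] i0/i1  add;add  -- dual
[1] i2/i3  ld;xor  -- dual
[2] i4  mul  -- no-port MUL/MUL
[3] i5  mulh  -- RAW r6
[4] i6/i7  add;ld  -- dual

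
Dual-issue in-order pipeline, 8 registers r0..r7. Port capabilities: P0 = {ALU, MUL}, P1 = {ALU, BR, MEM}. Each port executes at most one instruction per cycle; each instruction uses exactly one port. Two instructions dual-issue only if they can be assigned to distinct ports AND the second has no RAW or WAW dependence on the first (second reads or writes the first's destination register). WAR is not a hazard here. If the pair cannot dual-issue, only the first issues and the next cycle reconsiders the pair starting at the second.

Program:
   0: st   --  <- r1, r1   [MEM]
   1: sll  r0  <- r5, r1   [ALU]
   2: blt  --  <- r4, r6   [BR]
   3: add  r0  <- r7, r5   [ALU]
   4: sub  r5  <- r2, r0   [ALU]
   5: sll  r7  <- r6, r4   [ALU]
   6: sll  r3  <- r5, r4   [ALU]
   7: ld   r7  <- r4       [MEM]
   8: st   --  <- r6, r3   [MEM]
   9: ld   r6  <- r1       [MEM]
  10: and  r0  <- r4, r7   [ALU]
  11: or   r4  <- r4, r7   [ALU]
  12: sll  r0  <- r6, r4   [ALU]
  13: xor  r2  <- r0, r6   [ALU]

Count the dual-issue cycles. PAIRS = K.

#0 head=0: st.MEM/sll.ALU i0&i1 pair
#1 head=2: blt.BR/add.ALU i2&i3 pair
#2 head=4: sub.ALU/sll.ALU i4&i5 pair
#3 head=6: sll.ALU/ld.MEM i6&i7 pair
#4 head=8: st.MEM i8 no-port MEM/MEM
#5 head=9: ld.MEM/and.ALU i9&i10 pair
#6 head=11: or.ALU i11 RAW r4
#7 head=12: sll.ALU i12 RAW r0
#8 head=13: xor.ALU i13 tail

PAIRS = 5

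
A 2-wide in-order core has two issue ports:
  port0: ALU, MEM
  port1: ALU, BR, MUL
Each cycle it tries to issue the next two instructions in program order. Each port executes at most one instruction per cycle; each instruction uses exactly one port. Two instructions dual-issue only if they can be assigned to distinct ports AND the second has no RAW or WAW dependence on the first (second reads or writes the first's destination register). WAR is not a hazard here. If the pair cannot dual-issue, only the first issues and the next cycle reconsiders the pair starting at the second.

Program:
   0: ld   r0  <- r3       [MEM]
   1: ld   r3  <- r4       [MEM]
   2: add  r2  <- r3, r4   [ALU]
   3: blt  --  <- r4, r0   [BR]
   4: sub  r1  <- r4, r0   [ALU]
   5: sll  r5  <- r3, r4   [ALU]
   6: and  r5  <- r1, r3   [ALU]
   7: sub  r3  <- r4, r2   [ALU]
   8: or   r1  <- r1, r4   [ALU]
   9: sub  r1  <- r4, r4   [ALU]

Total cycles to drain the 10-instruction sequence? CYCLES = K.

CYCLES = 7

[0] i0  ld  -- no-port MEM/MEM
[1] i1  ld  -- RAW r3
[2] i2&i3  add/blt  -- pair
[3] i4&i5  sub/sll  -- pair
[4] i6&i7  and/sub  -- pair
[5] i8  or  -- WAW r1
[6] i9  sub  -- tail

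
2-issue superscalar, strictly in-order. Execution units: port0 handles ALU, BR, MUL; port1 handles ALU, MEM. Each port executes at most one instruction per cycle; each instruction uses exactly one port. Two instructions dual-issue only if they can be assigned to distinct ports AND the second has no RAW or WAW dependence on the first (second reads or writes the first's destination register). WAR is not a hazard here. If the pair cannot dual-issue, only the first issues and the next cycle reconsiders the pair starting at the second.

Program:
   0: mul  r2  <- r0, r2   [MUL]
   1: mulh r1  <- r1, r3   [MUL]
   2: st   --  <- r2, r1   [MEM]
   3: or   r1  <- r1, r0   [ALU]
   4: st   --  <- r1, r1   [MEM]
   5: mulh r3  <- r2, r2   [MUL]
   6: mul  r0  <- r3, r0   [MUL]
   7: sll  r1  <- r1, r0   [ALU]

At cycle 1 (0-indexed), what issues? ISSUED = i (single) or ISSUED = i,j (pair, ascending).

t=0 i0:mul ; no-port MUL/MUL
t=1 i1:mulh ; RAW r1
t=2 i2,i3:st/or ; dual
t=3 i4,i5:st/mulh ; dual
t=4 i6:mul ; RAW r0
t=5 i7:sll ; tail

ISSUED = 1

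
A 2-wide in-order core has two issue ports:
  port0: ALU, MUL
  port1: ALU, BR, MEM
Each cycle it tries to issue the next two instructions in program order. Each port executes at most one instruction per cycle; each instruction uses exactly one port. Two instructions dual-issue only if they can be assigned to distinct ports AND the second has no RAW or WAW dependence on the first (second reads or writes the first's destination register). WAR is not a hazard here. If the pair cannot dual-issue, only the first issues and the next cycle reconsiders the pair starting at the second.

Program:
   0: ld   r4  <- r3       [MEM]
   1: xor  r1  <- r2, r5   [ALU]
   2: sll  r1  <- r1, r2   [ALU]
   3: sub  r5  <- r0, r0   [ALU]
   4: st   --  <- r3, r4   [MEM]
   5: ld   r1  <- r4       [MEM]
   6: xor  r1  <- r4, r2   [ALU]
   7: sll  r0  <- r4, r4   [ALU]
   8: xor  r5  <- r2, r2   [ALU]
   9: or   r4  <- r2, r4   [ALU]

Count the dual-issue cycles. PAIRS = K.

PAIRS = 4

c0: i0,i1 ld+xor  dual
c1: i2,i3 sll+sub  dual
c2: i4 st  no-port MEM/MEM
c3: i5 ld  WAW r1
c4: i6,i7 xor+sll  dual
c5: i8,i9 xor+or  dual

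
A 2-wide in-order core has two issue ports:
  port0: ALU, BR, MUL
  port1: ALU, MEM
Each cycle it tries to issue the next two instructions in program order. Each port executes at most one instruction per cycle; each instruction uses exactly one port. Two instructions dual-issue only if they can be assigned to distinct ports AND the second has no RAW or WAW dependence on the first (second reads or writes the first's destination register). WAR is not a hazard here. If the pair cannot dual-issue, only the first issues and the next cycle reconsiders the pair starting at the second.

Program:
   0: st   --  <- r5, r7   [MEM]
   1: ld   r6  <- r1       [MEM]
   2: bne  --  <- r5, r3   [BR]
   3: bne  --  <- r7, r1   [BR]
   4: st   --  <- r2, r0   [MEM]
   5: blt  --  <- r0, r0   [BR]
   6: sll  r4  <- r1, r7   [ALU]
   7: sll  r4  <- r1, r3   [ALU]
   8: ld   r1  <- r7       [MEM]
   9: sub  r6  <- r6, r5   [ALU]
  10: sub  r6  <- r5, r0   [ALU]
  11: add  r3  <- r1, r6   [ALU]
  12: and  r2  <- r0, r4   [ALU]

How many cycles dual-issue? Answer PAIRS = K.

PAIRS = 5

t=0 i0:st.MEM ; no-port MEM/MEM
t=1 i1&i2:ld.MEM;bne.BR ; pair
t=2 i3&i4:bne.BR;st.MEM ; pair
t=3 i5&i6:blt.BR;sll.ALU ; pair
t=4 i7&i8:sll.ALU;ld.MEM ; pair
t=5 i9:sub.ALU ; WAW r6
t=6 i10:sub.ALU ; RAW r6
t=7 i11&i12:add.ALU;and.ALU ; pair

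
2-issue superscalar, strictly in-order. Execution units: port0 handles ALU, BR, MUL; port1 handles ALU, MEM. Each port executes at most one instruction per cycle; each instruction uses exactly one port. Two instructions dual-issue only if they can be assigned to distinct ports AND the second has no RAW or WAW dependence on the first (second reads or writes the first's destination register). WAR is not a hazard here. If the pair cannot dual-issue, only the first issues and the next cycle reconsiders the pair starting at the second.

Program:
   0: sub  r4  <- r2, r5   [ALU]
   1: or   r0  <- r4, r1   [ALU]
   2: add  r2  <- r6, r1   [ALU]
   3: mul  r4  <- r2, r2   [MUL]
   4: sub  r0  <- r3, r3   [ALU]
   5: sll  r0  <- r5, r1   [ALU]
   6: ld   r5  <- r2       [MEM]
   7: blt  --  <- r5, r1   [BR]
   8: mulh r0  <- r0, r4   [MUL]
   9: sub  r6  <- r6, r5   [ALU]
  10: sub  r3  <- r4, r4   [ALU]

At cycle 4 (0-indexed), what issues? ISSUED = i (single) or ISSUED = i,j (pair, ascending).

ISSUED = 7

c0: i0 sub.ALU  RAW r4
c1: i1+i2 or.ALU add.ALU  dual
c2: i3+i4 mul.MUL sub.ALU  dual
c3: i5+i6 sll.ALU ld.MEM  dual
c4: i7 blt.BR  no-port BR/MUL
c5: i8+i9 mulh.MUL sub.ALU  dual
c6: i10 sub.ALU  tail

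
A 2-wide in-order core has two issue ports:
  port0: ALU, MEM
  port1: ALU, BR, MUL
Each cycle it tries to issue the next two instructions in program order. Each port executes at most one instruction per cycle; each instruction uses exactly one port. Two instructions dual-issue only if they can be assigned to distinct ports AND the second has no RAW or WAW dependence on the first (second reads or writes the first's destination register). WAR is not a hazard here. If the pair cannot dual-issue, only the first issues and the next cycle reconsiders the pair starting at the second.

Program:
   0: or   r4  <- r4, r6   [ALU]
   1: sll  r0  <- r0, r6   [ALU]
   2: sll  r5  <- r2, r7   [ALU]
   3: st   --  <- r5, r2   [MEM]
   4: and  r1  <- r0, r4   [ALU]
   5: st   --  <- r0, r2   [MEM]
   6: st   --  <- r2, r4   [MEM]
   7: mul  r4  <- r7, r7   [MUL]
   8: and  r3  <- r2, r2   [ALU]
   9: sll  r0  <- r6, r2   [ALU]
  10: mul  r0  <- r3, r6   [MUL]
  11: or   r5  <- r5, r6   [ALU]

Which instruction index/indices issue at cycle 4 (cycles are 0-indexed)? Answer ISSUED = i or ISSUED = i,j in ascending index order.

ISSUED = 6,7

#0 head=0: or sll i0/i1 2-wide
#1 head=2: sll i2 RAW r5
#2 head=3: st and i3/i4 2-wide
#3 head=5: st i5 no-port MEM/MEM
#4 head=6: st mul i6/i7 2-wide
#5 head=8: and sll i8/i9 2-wide
#6 head=10: mul or i10/i11 2-wide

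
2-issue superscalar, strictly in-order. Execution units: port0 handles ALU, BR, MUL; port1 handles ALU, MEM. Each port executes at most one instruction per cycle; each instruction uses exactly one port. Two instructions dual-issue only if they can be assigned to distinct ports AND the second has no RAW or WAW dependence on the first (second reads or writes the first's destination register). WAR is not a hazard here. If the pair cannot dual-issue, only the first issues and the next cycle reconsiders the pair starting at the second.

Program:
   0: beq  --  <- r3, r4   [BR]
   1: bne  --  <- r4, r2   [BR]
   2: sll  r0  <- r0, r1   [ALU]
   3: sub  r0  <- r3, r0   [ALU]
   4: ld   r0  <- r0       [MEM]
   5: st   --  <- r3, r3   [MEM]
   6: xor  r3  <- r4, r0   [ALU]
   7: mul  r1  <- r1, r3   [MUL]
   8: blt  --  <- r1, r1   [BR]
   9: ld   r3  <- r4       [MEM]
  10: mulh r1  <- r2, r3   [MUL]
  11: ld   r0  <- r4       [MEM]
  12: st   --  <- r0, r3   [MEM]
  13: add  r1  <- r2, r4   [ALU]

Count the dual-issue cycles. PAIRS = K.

  cy0 -> i0 (beq.BR) no-port BR/BR
  cy1 -> i1/i2 (bne.BR;sll.ALU) dual
  cy2 -> i3 (sub.ALU) RAW+WAW r0
  cy3 -> i4 (ld.MEM) no-port MEM/MEM
  cy4 -> i5/i6 (st.MEM;xor.ALU) dual
  cy5 -> i7 (mul.MUL) no-port MUL/BR
  cy6 -> i8/i9 (blt.BR;ld.MEM) dual
  cy7 -> i10/i11 (mulh.MUL;ld.MEM) dual
  cy8 -> i12/i13 (st.MEM;add.ALU) dual

PAIRS = 5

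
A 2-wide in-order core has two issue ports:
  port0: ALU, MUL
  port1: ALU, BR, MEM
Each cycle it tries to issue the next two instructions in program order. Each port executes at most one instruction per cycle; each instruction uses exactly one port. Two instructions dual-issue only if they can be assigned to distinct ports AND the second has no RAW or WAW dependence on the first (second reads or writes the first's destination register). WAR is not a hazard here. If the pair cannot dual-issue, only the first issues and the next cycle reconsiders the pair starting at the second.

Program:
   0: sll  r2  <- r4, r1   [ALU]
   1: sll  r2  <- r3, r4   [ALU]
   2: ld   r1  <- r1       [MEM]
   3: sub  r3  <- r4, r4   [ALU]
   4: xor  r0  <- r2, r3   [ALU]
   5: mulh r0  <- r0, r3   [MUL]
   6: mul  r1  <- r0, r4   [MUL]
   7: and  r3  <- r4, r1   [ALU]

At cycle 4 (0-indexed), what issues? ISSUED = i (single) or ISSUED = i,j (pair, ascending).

[0] i0  sll.ALU  -- WAW r2
[1] i1,i2  sll.ALU ld.MEM  -- 2-wide
[2] i3  sub.ALU  -- RAW r3
[3] i4  xor.ALU  -- RAW+WAW r0
[4] i5  mulh.MUL  -- no-port MUL/MUL
[5] i6  mul.MUL  -- RAW r1
[6] i7  and.ALU  -- tail

ISSUED = 5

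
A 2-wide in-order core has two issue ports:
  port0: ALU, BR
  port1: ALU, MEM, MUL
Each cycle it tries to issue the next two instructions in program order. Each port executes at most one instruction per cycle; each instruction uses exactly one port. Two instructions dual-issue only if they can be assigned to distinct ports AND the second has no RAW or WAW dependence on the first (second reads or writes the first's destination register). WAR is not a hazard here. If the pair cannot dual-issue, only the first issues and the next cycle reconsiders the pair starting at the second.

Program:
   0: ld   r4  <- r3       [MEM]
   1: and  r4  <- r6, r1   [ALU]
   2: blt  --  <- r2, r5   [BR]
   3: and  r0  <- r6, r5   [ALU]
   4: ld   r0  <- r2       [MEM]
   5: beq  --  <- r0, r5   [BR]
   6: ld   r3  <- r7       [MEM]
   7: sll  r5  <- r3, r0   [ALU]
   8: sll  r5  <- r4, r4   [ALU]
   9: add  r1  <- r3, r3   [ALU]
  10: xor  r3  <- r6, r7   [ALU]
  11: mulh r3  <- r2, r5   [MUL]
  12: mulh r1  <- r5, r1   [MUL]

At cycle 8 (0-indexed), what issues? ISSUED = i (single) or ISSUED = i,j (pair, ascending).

  cy0 -> i0 (ld.MEM) WAW r4
  cy1 -> i1&i2 (and.ALU blt.BR) 2-wide
  cy2 -> i3 (and.ALU) WAW r0
  cy3 -> i4 (ld.MEM) RAW r0
  cy4 -> i5&i6 (beq.BR ld.MEM) 2-wide
  cy5 -> i7 (sll.ALU) WAW r5
  cy6 -> i8&i9 (sll.ALU add.ALU) 2-wide
  cy7 -> i10 (xor.ALU) WAW r3
  cy8 -> i11 (mulh.MUL) no-port MUL/MUL
  cy9 -> i12 (mulh.MUL) tail

ISSUED = 11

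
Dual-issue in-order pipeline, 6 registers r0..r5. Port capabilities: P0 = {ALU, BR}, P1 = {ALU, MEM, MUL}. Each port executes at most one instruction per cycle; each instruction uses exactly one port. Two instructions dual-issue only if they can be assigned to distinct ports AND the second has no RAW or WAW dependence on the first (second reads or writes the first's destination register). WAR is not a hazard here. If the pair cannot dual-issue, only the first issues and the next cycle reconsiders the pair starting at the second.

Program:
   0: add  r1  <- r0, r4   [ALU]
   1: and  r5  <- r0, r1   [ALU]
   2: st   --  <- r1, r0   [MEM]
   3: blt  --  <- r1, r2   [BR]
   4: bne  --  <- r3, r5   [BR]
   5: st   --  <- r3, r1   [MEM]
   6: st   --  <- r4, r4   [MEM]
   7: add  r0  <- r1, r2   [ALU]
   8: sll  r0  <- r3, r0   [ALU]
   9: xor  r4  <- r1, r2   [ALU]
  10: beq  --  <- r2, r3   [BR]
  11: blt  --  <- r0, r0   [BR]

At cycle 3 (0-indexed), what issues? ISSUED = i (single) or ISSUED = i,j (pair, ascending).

ISSUED = 4,5

c0: i0 add  RAW r1
c1: i1+i2 and;st  2-wide
c2: i3 blt  no-port BR/BR
c3: i4+i5 bne;st  2-wide
c4: i6+i7 st;add  2-wide
c5: i8+i9 sll;xor  2-wide
c6: i10 beq  no-port BR/BR
c7: i11 blt  tail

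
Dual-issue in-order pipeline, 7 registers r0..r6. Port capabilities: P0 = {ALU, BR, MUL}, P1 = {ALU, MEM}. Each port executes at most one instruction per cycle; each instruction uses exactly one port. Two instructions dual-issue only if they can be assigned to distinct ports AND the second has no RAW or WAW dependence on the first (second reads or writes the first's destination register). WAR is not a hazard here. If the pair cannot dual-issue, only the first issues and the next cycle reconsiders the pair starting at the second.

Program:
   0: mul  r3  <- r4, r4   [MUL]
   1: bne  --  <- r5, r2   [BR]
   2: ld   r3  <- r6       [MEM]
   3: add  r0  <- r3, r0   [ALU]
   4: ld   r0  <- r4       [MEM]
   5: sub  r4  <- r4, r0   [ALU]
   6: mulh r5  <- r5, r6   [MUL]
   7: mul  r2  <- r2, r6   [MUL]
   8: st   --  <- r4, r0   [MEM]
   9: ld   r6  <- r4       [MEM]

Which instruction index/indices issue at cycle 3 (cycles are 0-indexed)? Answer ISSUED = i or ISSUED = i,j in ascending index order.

#0 head=0: mul.MUL i0 no-port MUL/BR
#1 head=1: bne.BR/ld.MEM i1,i2 dual
#2 head=3: add.ALU i3 WAW r0
#3 head=4: ld.MEM i4 RAW r0
#4 head=5: sub.ALU/mulh.MUL i5,i6 dual
#5 head=7: mul.MUL/st.MEM i7,i8 dual
#6 head=9: ld.MEM i9 tail

ISSUED = 4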